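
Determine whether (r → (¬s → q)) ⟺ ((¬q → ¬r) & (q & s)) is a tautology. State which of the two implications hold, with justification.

[⇒] This fails. Under q = F, s = F, r = F, the left side is true but the right side is false.

[⇐] Assume the antecedent. If q is true, r → (¬s → q) reduces to true regardless of the other variables. If q is false, the antecedent cannot hold. Either way r → (¬s → q) holds.

(⇒) fails; (⇐) holds.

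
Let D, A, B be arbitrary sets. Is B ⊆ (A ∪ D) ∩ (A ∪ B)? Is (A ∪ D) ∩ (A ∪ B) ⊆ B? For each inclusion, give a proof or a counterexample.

(⟹) This inclusion fails. Take D = ∅, A = ∅, B = {1}; then 1 ∈ B but 1 ∉ (A ∪ D) ∩ (A ∪ B).

(⟸) This inclusion fails. Take D = ∅, A = {1}, B = ∅; then 1 ∈ (A ∪ D) ∩ (A ∪ B) but 1 ∉ B.

Both inclusions fail.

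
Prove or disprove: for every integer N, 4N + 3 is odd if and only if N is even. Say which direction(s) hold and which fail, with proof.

(⇒) fails; (⇐) holds.

(→) This fails: take N = 5. Then 4N + 3 = 23, which is odd, yet N = 5 is odd, not even.

(←) Suppose N is even. Since 4 is even, 4N is even for every N, so 4N + 3 has the same parity as 3, which is odd. Hence 4N + 3 is odd.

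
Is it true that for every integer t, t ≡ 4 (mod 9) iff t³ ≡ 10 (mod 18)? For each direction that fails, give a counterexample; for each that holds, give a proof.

(→) This fails: take t = 13. Then 13 ≡ 4 (mod 9), but 13³ = 2197 ≡ 1 (mod 18), not 10.

(←) This fails: take t = 10. Then 10³ = 1000 ≡ 10 (mod 18), yet 10 ≡ 1 (mod 9), not 4.

Neither implication holds.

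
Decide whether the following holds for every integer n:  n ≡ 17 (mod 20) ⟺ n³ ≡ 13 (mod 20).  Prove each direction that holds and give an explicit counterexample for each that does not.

(→) Suppose n ≡ 17 (mod 20). Write n = 20j + 17. Then (20j + 17)³ = 8000j³ + 20400j² + 17340j + 4913 = 20(400j³ + 1020j² + 867j + 245) + 13, so n³ ≡ 13 (mod 20).

(←) Conversely, suppose n³ ≡ 13 (mod 20). The only residue r in {0, …, 19} with r³ ≡ 13 (mod 20) is r = 17, so n ≡ 17 (mod 20).

Both directions hold.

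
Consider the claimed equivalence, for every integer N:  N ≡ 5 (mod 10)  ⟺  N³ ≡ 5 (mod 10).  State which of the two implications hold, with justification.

[⇒] Suppose N ≡ 5 (mod 10). Write N = 10j + 5. Then (10j + 5)³ = 1000j³ + 1500j² + 750j + 125 = 10(100j³ + 150j² + 75j + 12) + 5, so N³ ≡ 5 (mod 10).

[⇐] Conversely, suppose N³ ≡ 5 (mod 10). The only residue r in {0, …, 9} with r³ ≡ 5 (mod 10) is r = 5, so N ≡ 5 (mod 10).

The biconditional holds.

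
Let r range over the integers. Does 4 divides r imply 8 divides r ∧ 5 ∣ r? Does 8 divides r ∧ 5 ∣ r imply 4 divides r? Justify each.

(⟸) Suppose 8 ∣ r and 5 ∣ r. Any common multiple of 8 and 5 is a multiple of their lcm; here gcd(8, 5) = 1, so lcm(8, 5) = 8·5 = 40, so 40 ∣ r. Since 4 ∣ 40, it follows that 4 ∣ r.

(⟹) This fails: take r = 4. Certainly 4 ∣ 4, but 8 ∤ 4.

Not equivalent: only (⇐) holds.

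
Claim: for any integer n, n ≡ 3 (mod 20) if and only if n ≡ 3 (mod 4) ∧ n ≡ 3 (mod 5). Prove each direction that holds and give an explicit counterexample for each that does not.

Forward direction. Suppose n ≡ 3 (mod 20); write n = 20j + 3. Since 4 ∣ 20, reducing mod 4 gives n ≡ 3 (mod 4); since 5 ∣ 20, reducing mod 5 gives n ≡ 3 (mod 5).

Converse. If n ≡ 3 (mod 4) and n ≡ 3 (mod 5), then by the Chinese remainder theorem n ≡ 3 (mod 20). This is exactly n ≡ 3 (mod 20).

Both directions hold.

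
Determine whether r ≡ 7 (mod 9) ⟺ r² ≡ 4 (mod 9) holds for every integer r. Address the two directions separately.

(⟹) Suppose r ≡ 7 (mod 9). Write r = 9j + 7. Then (9j + 7)² = 81j² + 126j + 49 = 9(9j² + 14j + 5) + 4, so r² ≡ 4 (mod 9).

(⟸) This fails: take r = 2. Then 2² = 4 ≡ 4 (mod 9), yet 2 ≡ 2 (mod 9), not 7.

Only the forward direction holds.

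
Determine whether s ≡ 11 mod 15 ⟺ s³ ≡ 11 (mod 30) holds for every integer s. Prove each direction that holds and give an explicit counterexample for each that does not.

(⇒) fails; (⇐) holds.

Converse. The residues r modulo 30 with r³ ≡ 11 (mod 30) are exactly {11}, and each is ≡ 11 (mod 15).

Forward direction. This fails: take s = 26. Then 26 ≡ 11 (mod 15), but 26³ = 17576 ≡ 26 (mod 30), not 11.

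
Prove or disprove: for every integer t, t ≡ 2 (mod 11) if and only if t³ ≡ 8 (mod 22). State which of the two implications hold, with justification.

Not equivalent: only (⇐) holds.

(⟹) This fails: take t = 13. Then 13 ≡ 2 (mod 11), but 13³ = 2197 ≡ 19 (mod 22), not 8.

(⟸) Conversely, the residues r modulo 22 with r³ ≡ 8 (mod 22) are exactly {2}, and each is ≡ 2 (mod 11).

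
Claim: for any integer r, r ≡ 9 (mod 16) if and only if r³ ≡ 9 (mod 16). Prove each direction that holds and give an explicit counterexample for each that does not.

Equivalent; both directions hold.

(⇒) Suppose r ≡ 9 (mod 16). Write r = 16j + 9. Then (16j + 9)³ = 4096j³ + 6912j² + 3888j + 729 = 16(256j³ + 432j² + 243j + 45) + 9, so r³ ≡ 9 (mod 16).

(⇐) Conversely, suppose r³ ≡ 9 (mod 16). The only residue r in {0, …, 15} with r³ ≡ 9 (mod 16) is r = 9, so r ≡ 9 (mod 16).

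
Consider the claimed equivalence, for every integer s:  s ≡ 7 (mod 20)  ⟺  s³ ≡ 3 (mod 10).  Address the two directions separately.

Forward direction. Suppose s ≡ 7 (mod 20). Then s³ ≡ 7³ = 343 (mod 20), and since 10 ∣ 20, also s³ ≡ 3 (mod 10).

Converse. This fails: take s = 17. Then 17³ = 4913 ≡ 3 (mod 10), yet 17 ≡ 17 (mod 20), not 7.

Only the forward implication holds.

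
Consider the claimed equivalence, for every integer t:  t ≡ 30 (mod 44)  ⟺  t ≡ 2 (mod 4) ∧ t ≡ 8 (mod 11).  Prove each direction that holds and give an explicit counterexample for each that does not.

Both directions hold; the statement is true.

(⟹) Suppose t ≡ 30 (mod 44); write t = 44j + 30. Since 4 ∣ 44, reducing mod 4 gives t ≡ 30 ≡ 2 (mod 4); since 11 ∣ 44, reducing mod 11 gives t ≡ 30 ≡ 8 (mod 11).

(⟸) Conversely, if t ≡ 2 (mod 4) and t ≡ 8 (mod 11), then by the Chinese remainder theorem t ≡ 30 (mod 44). This is exactly t ≡ 30 (mod 44).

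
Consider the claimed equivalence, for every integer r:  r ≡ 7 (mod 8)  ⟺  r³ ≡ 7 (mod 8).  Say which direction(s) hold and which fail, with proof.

Equivalent; both directions hold.

(⟹) Suppose r ≡ 7 (mod 8). Write r = 8j + 7. Then (8j + 7)³ = 512j³ + 1344j² + 1176j + 343 = 8(64j³ + 168j² + 147j + 42) + 7, so r³ ≡ 7 (mod 8).

(⟸) Conversely, suppose r³ ≡ 7 (mod 8). The only residue r in {0, …, 7} with r³ ≡ 7 (mod 8) is r = 7, so r ≡ 7 (mod 8).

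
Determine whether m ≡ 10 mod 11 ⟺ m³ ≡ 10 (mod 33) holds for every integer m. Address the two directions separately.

(→) This fails: take m = 21. Then 21 ≡ 10 (mod 11), but 21³ = 9261 ≡ 21 (mod 33), not 10.

(←) Conversely, the residues r modulo 33 with r³ ≡ 10 (mod 33) are exactly {10}, and each is ≡ 10 (mod 11).

Only the reverse direction holds.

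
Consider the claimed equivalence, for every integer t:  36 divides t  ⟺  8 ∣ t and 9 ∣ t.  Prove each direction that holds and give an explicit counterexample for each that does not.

(⟹) This fails: take t = 36. Certainly 36 ∣ 36, but 8 ∤ 36.

(⟸) Suppose 8 ∣ t and 9 ∣ t. Any common multiple of 8 and 9 is a multiple of their lcm; here gcd(8, 9) = 1, so lcm(8, 9) = 8·9 = 72, so 72 ∣ t. Since 36 ∣ 72, it follows that 36 ∣ t.

Only the converse holds.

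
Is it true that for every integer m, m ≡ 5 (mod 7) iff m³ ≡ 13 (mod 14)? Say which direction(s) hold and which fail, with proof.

Forward direction. This fails: take m = 12. Then 12 ≡ 5 (mod 7), but 12³ = 1728 ≡ 6 (mod 14), not 13.

Converse. This fails: take m = 3. Then 3³ = 27 ≡ 13 (mod 14), yet 3 ≡ 3 (mod 7), not 5.

(⇒) fails and (⇐) fails.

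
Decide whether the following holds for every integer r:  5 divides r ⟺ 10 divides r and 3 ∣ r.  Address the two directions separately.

(⟹) This fails: take r = 5. Certainly 5 ∣ 5, but 10 ∤ 5.

(⟸) Suppose 10 ∣ r and 3 ∣ r. Any common multiple of 10 and 3 is a multiple of their lcm; here gcd(10, 3) = 1, so lcm(10, 3) = 10·3 = 30, so 30 ∣ r. Since 5 ∣ 30, it follows that 5 ∣ r.

The forward direction fails; the converse holds.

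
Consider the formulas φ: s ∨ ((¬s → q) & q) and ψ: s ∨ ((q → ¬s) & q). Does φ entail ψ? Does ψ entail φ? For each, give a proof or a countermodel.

Forward direction. Assume the antecedent. If s is true, s ∨ ((q → ¬s) & q) reduces to true regardless of the other variables. If s is false, the antecedent forces (s = F, q = T), and s ∨ ((q → ¬s) & q) holds there. Either way s ∨ ((q → ¬s) & q) holds.

Converse. Assume the antecedent. If s is true, s ∨ ((¬s → q) & q) reduces to true regardless of the other variables. If s is false, the antecedent forces (s = F, q = T), and s ∨ ((¬s → q) & q) holds there. Either way s ∨ ((¬s → q) & q) holds.

Both directions hold; the statement is true.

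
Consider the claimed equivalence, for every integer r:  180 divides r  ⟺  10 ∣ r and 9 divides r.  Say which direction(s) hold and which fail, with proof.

[⇐] This fails: take r = 90. Both 10 ∣ 90 and 9 ∣ 90, yet 90 is not a multiple of 180 (since 90 = 0·180 + 90), so 180 ∤ 90.

[⇒] If 180 ∣ r, write r = 180q. Since 180 = 18·10, r = 10·(18q), so 10 ∣ r; and since 180 = 20·9, r = 9·(20q), so 9 ∣ r.

(⇒) holds; (⇐) fails.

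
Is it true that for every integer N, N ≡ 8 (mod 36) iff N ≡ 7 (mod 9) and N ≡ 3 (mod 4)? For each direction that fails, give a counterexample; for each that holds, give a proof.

(⟹) This fails: N = 8 gives 8 ≡ 8 (mod 36) but 8 ≡ 8 (mod 9), so the conjunction on the right does not hold.

(⟸) This fails: N = 7 satisfies both congruences on the right (7 ≡ 7 mod 9 and 7 ≡ 3 mod 4) yet 7 ≡ 7 (mod 36), not 8.

Both directions fail.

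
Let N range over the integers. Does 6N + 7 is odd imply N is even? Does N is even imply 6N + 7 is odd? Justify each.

(→) This fails: take N = 5. Then 6N + 7 = 37, which is odd, yet N = 5 is odd, not even.

(←) Suppose N is even. Since 6 is even, 6N is even for every N, so 6N + 7 has the same parity as 7, which is odd. Hence 6N + 7 is odd.

(⇒) fails; (⇐) holds.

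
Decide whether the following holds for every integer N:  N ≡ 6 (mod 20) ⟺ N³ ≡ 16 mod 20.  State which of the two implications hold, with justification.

Only the forward direction holds.

(⇐) This fails: take N = 16. Then 16³ = 4096 ≡ 16 (mod 20), yet 16 ≡ 16 (mod 20), not 6.

(⇒) Suppose N ≡ 6 (mod 20). Write N = 20j + 6. Then (20j + 6)³ = 8000j³ + 7200j² + 2160j + 216 = 20(400j³ + 360j² + 108j + 10) + 16, so N³ ≡ 16 (mod 20).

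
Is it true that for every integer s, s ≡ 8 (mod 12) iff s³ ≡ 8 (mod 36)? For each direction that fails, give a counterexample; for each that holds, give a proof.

Forward direction. Suppose s ≡ 8 (mod 12). Working modulo 36, s ∈ {8, 20, 32}; for each such r, r³ ≡ 8 (mod 36).

Converse. This fails: take s = 2. Then 2³ = 8 ≡ 8 (mod 36), yet 2 ≡ 2 (mod 12), not 8.

(⇒) holds; (⇐) fails.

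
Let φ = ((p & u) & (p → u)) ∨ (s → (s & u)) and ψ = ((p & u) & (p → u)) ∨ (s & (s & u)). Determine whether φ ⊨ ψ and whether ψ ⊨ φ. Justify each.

(→) This fails. Under p = F, s = F, u = F, the left side is true but the right side is false.

(←) Assume the antecedent. If p is true, the antecedent forces (p = T, s = F, u = T) or (p = T, s = T, u = T), and the consequent holds there. If p is false, the antecedent forces (p = F, s = T, u = T), and the consequent holds there. Either way the consequent holds.

Only the reverse direction holds.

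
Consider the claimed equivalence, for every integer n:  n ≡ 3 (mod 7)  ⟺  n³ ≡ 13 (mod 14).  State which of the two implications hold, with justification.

(⟹) This fails: take n = 10. Then 10 ≡ 3 (mod 7), but 10³ = 1000 ≡ 6 (mod 14), not 13.

(⟸) This fails: take n = 5. Then 5³ = 125 ≡ 13 (mod 14), yet 5 ≡ 5 (mod 7), not 3.

Neither direction holds.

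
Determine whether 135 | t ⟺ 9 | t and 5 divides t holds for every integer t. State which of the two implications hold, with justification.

Forward direction. If 135 ∣ t, write t = 135q. Since 135 = 15·9, t = 9·(15q), so 9 ∣ t; and since 135 = 27·5, t = 5·(27q), so 5 ∣ t.

Converse. This fails: take t = 45. Both 9 ∣ 45 and 5 ∣ 45, yet 45 is not a multiple of 135 (since 45 = 0·135 + 45), so 135 ∤ 45.

Only the forward direction holds.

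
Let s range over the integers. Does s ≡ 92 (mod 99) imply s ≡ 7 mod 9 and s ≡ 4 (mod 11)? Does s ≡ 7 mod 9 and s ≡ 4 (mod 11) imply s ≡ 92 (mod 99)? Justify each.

(⟹) This fails: s = 92 gives 92 ≡ 92 (mod 99) but 92 ≡ 2 (mod 9), so the conjunction on the right does not hold.

(⟸) This fails: s = 70 satisfies both congruences on the right (70 ≡ 7 mod 9 and 70 ≡ 4 mod 11) yet 70 ≡ 70 (mod 99), not 92.

Neither direction holds.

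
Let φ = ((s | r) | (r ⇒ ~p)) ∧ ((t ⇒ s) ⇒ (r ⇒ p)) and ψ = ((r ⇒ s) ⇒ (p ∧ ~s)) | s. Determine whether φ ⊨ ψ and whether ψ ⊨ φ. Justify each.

(⇒) fails and (⇐) fails.

(→) This fails. Under t = F, r = F, s = F, p = F, the left side is true but the right side is false.

(←) This fails. Under t = F, r = T, s = F, p = F, the left side is false but the right side is true.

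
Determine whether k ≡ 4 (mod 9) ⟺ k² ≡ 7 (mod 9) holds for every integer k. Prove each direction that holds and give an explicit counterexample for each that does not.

[⇒] Suppose k ≡ 4 (mod 9). Write k = 9j + 4. Then (9j + 4)² = 81j² + 72j + 16 = 9(9j² + 8j + 1) + 7, so k² ≡ 7 (mod 9).

[⇐] This fails: take k = 5. Then 5² = 25 ≡ 7 (mod 9), yet 5 ≡ 5 (mod 9), not 4.

Only the forward direction holds.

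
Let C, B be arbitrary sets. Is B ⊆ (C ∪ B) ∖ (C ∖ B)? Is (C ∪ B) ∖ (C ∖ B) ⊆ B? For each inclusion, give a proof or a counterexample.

(⊆) Let x ∈ B. Then either x ∈ B and x ∉ C; or x ∈ C ∩ B. In each case x ∈ (C ∪ B) ∖ (C ∖ B), so B ⊆ (C ∪ B) ∖ (C ∖ B).

(⊇) Let x ∈ (C ∪ B) ∖ (C ∖ B). Then either x ∈ B and x ∉ C; or x ∈ C ∩ B. In each case x ∈ B, so (C ∪ B) ∖ (C ∖ B) ⊆ B.

The two sets are equal.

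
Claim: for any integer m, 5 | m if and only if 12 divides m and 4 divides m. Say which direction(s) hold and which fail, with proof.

(⇒) fails and (⇐) fails.

(⇒) This fails: take m = 5. Certainly 5 ∣ 5, but 12 ∤ 5.

(⇐) This fails: take m = 12. Both 12 ∣ 12 and 4 ∣ 12, yet 12 is not a multiple of 5 (since 12 = 2·5 + 2), so 5 ∤ 12.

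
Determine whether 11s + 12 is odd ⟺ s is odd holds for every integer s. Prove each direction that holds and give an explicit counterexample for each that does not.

[⇐] Suppose s is odd; write s = 2j + 1. Then 11s + 12 = 11·(2j + 1) + 12 = 2·11j + 23, which is odd.

[⇒] Suppose 11s + 12 is odd. Since 11 is odd, 11s and s have the same parity, so 11s + 12 ≡ s + 12 (mod 2). As 12 is even, 11s + 12 is odd exactly when s is odd. Thus s is odd.

Both implications hold.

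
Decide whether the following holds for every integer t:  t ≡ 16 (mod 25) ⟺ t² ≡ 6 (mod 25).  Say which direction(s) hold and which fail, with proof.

(⇒) Suppose t ≡ 16 (mod 25). Write t = 25j + 16. Then (25j + 16)² = 625j² + 800j + 256 = 25(25j² + 32j + 10) + 6, so t² ≡ 6 (mod 25).

(⇐) This fails: take t = 9. Then 9² = 81 ≡ 6 (mod 25), yet 9 ≡ 9 (mod 25), not 16.

The forward direction holds; the converse fails.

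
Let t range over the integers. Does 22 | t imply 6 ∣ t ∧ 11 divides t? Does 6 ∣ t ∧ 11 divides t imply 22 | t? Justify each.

[⇐] Suppose 6 ∣ t and 11 ∣ t. Any common multiple of 6 and 11 is a multiple of their lcm; here gcd(6, 11) = 1, so lcm(6, 11) = 6·11 = 66, so 66 ∣ t. Since 22 ∣ 66, it follows that 22 ∣ t.

[⇒] This fails: take t = 22. Certainly 22 ∣ 22, but 6 ∤ 22.

Only the converse holds.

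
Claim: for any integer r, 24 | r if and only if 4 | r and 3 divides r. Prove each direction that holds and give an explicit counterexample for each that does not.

The forward direction holds; the converse fails.

(⟹) If 24 ∣ r, write r = 24q. Since 24 = 6·4, r = 4·(6q), so 4 ∣ r; and since 24 = 8·3, r = 3·(8q), so 3 ∣ r.

(⟸) This fails: take r = 12. Both 4 ∣ 12 and 3 ∣ 12, yet 12 is not a multiple of 24 (since 12 = 0·24 + 12), so 24 ∤ 12.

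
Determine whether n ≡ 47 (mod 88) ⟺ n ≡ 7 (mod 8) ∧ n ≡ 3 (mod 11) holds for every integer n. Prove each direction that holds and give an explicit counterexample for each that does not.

Both directions hold.

[⇒] Suppose n ≡ 47 (mod 88); write n = 88j + 47. Since 8 ∣ 88, reducing mod 8 gives n ≡ 47 ≡ 7 (mod 8); since 11 ∣ 88, reducing mod 11 gives n ≡ 47 ≡ 3 (mod 11).

[⇐] Conversely, if n ≡ 7 (mod 8) and n ≡ 3 (mod 11), then by the Chinese remainder theorem n ≡ 47 (mod 88). This is exactly n ≡ 47 (mod 88).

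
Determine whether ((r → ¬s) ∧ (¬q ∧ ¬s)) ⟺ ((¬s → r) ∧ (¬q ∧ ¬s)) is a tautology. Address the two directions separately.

Only the converse holds.

(⟹) This fails. Under s = F, q = F, r = F, the left side is true but the right side is false.

(⟸) Assume the antecedent. If s is true, the antecedent cannot hold. If s is false, the antecedent forces (s = F, q = F, r = T), and (r → ¬s) ∧ (¬q ∧ ¬s) holds there. Either way (r → ¬s) ∧ (¬q ∧ ¬s) holds.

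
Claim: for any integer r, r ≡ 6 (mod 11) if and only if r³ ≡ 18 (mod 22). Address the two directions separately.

(⇒) fails; (⇐) holds.

Converse. The residues r modulo 22 with r³ ≡ 18 (mod 22) are exactly {6}, and each is ≡ 6 (mod 11).

Forward direction. This fails: take r = 17. Then 17 ≡ 6 (mod 11), but 17³ = 4913 ≡ 7 (mod 22), not 18.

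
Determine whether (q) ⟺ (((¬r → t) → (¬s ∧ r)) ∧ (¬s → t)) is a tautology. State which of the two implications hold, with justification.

(⇒) fails and (⇐) fails.

Forward direction. This fails. Under t = F, s = F, r = F, q = T, the left side is true but the right side is false.

Converse. This fails. Under t = F, s = T, r = F, q = F, the left side is false but the right side is true.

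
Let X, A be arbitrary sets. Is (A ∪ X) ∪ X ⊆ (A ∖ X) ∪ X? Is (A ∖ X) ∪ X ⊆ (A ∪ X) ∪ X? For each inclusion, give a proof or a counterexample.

(⊆) Let x ∈ (A ∪ X) ∪ X. Then either x ∈ X and x ∉ A; or x ∈ A and x ∉ X; or x ∈ X ∩ A. In each case x ∈ (A ∖ X) ∪ X, so (A ∪ X) ∪ X ⊆ (A ∖ X) ∪ X.

(⊇) Let x ∈ (A ∖ X) ∪ X. Then either x ∈ X and x ∉ A; or x ∈ A and x ∉ X; or x ∈ X ∩ A. In each case x ∈ (A ∪ X) ∪ X, so (A ∖ X) ∪ X ⊆ (A ∪ X) ∪ X.

Both inclusions hold.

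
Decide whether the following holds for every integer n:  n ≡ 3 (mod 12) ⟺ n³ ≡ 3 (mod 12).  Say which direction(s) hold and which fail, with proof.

Both directions hold; the statement is true.

(⟹) Suppose n ≡ 3 (mod 12). Write n = 12j + 3. Then (12j + 3)³ = 1728j³ + 1296j² + 324j + 27 = 12(144j³ + 108j² + 27j + 2) + 3, so n³ ≡ 3 (mod 12).

(⟸) For the converse, argue contrapositively. If n ≢ 3 (mod 12), then n is congruent to one of 0, 1, 2, 4, 5, 6, 7, 8, 9, 10, 11 modulo 12, and these give n³ ≡ 0, 1, 8, 4, 5, 0, 7, 8, 9, 4, 11 respectively — never 3.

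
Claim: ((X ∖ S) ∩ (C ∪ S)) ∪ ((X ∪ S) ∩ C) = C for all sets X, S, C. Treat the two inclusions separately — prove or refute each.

(⟹) Let x ∈ ((X ∖ S) ∩ (C ∪ S)) ∪ ((X ∪ S) ∩ C). Then either x ∈ X ∩ C and x ∉ S; or x ∈ S ∩ C and x ∉ X; or x ∈ X ∩ S ∩ C. In each case x ∈ C, so ((X ∖ S) ∩ (C ∪ S)) ∪ ((X ∪ S) ∩ C) ⊆ C.

(⟸) This inclusion fails. Take X = ∅, S = ∅, C = {1}; then 1 ∈ C but 1 ∉ ((X ∖ S) ∩ (C ∪ S)) ∪ ((X ∪ S) ∩ C).

The sets are not equal: only the forward inclusion holds.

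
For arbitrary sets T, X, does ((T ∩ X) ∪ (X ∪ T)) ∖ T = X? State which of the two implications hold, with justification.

(⟹) Let x ∈ ((T ∩ X) ∪ (X ∪ T)) ∖ T. Then x ∈ X and x ∉ T, from which x ∈ X.

(⟸) This inclusion fails. Take T = {1}, X = {1}; then 1 ∈ X but 1 ∉ ((T ∩ X) ∪ (X ∪ T)) ∖ T.

Only the forward inclusion holds.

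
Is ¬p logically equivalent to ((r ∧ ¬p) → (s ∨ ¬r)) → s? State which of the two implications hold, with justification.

[⇒] This fails. Under p = F, s = F, r = F, the left side is true but the right side is false.

[⇐] This fails. Under p = T, s = T, r = F, the left side is false but the right side is true.

(⇒) fails and (⇐) fails.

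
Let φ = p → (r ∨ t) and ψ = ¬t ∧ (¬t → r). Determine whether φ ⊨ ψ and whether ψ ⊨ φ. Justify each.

[⇒] This fails. Under p = F, t = F, r = F, the left side is true but the right side is false.

[⇐] Assume the antecedent. If p is true, the antecedent forces (p = T, t = F, r = T), and p → (r ∨ t) holds there. If p is false, p → (r ∨ t) reduces to true regardless of the other variables. Either way p → (r ∨ t) holds.

(⇒) fails; (⇐) holds.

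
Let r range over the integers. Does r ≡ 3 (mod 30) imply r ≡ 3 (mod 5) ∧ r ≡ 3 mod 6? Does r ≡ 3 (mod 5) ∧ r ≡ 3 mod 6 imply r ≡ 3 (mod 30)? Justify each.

The biconditional holds.

(⇐) If r ≡ 3 (mod 5) and r ≡ 3 (mod 6), then by the Chinese remainder theorem r ≡ 3 (mod 30). This is exactly r ≡ 3 (mod 30).

(⇒) Suppose r ≡ 3 (mod 30); write r = 30j + 3. Since 5 ∣ 30, reducing mod 5 gives r ≡ 3 (mod 5); since 6 ∣ 30, reducing mod 6 gives r ≡ 3 (mod 6).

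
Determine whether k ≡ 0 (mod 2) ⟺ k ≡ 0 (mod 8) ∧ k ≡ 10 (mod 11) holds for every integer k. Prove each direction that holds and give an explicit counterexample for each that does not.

Converse. If k ≡ 0 (mod 8) and k ≡ 10 (mod 11), then by the Chinese remainder theorem k ≡ 32 (mod 88). Since 32 ≡ 0 (mod 2) and 2 ∣ 88, we get k ≡ 0 (mod 2).

Forward direction. This fails: k = 0 gives 0 ≡ 0 (mod 2) but 0 ≡ 0 (mod 11), so the conjunction on the right does not hold.

Not equivalent: only (⇐) holds.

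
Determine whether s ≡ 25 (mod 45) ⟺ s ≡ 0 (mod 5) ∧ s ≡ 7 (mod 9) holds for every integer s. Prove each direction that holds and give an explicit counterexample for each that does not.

Both directions hold.

(→) Suppose s ≡ 25 (mod 45); write s = 45j + 25. Since 5 ∣ 45, reducing mod 5 gives s ≡ 25 ≡ 0 (mod 5); since 9 ∣ 45, reducing mod 9 gives s ≡ 25 ≡ 7 (mod 9).

(←) Conversely, if s ≡ 0 (mod 5) and s ≡ 7 (mod 9), then by the Chinese remainder theorem s ≡ 25 (mod 45). This is exactly s ≡ 25 (mod 45).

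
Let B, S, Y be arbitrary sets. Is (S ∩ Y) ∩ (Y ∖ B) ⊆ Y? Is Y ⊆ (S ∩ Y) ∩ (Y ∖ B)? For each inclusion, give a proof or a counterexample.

(⊆) holds; (⊇) fails.

(⊆) Let x ∈ (S ∩ Y) ∩ (Y ∖ B). Then x ∈ S ∩ Y and x ∉ B, from which x ∈ Y.

(⊇) This inclusion fails. Take B = ∅, S = ∅, Y = {1}; then 1 ∈ Y but 1 ∉ (S ∩ Y) ∩ (Y ∖ B).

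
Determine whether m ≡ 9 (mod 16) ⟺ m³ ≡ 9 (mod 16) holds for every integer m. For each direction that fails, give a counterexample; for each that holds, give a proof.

Both directions hold; the statement is true.

Forward direction. Suppose m ≡ 9 (mod 16). Write m = 16j + 9. Then (16j + 9)³ = 4096j³ + 6912j² + 3888j + 729 = 16(256j³ + 432j² + 243j + 45) + 9, so m³ ≡ 9 (mod 16).

Converse. Suppose m³ ≡ 9 (mod 16). The only residue r in {0, …, 15} with r³ ≡ 9 (mod 16) is r = 9, so m ≡ 9 (mod 16).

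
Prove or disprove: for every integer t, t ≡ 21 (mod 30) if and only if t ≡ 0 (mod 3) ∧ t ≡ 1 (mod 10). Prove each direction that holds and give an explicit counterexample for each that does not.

(⇒) Suppose t ≡ 21 (mod 30); write t = 30j + 21. Since 3 ∣ 30, reducing mod 3 gives t ≡ 21 ≡ 0 (mod 3); since 10 ∣ 30, reducing mod 10 gives t ≡ 21 ≡ 1 (mod 10).

(⇐) Conversely, if t ≡ 0 (mod 3) and t ≡ 1 (mod 10), then by the Chinese remainder theorem t ≡ 21 (mod 30). This is exactly t ≡ 21 (mod 30).

Both directions hold; the statement is true.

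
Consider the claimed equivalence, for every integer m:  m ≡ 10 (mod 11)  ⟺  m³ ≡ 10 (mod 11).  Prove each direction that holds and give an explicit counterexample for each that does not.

Equivalent; both directions hold.

(→) Suppose m ≡ 10 (mod 11). Write m = 11j + 10. Then (11j + 10)³ = 1331j³ + 3630j² + 3300j + 1000 = 11(121j³ + 330j² + 300j + 90) + 10, so m³ ≡ 10 (mod 11).

(←) Conversely, suppose m³ ≡ 10 (mod 11). The only residue r in {0, …, 10} with r³ ≡ 10 (mod 11) is r = 10, so m ≡ 10 (mod 11).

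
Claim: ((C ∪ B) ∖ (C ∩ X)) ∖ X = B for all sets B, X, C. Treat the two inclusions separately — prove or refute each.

(⊆) fails and (⊇) fails.

Forward inclusion. This inclusion fails. Take B = ∅, X = ∅, C = {1}; then 1 ∈ ((C ∪ B) ∖ (C ∩ X)) ∖ X but 1 ∉ B.

Reverse inclusion. This inclusion fails. Take B = {1}, X = {1}, C = ∅; then 1 ∈ B but 1 ∉ ((C ∪ B) ∖ (C ∩ X)) ∖ X.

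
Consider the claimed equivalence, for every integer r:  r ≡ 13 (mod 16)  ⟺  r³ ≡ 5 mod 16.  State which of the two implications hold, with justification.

(⟹) Suppose r ≡ 13 (mod 16). Write r = 16j + 13. Then (16j + 13)³ = 4096j³ + 9984j² + 8112j + 2197 = 16(256j³ + 624j² + 507j + 137) + 5, so r³ ≡ 5 (mod 16).

(⟸) Conversely, suppose r³ ≡ 5 (mod 16). The only residue r in {0, …, 15} with r³ ≡ 5 (mod 16) is r = 13, so r ≡ 13 (mod 16).

Both directions hold.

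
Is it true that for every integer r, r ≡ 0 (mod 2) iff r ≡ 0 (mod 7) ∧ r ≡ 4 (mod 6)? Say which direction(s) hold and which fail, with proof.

Only the converse holds.

(→) This fails: r = 0 gives 0 ≡ 0 (mod 2) but 0 ≡ 0 (mod 6), so the conjunction on the right does not hold.

(←) Conversely, if r ≡ 0 (mod 7) and r ≡ 4 (mod 6), then by the Chinese remainder theorem r ≡ 28 (mod 42). Since 28 ≡ 0 (mod 2) and 2 ∣ 42, we get r ≡ 0 (mod 2).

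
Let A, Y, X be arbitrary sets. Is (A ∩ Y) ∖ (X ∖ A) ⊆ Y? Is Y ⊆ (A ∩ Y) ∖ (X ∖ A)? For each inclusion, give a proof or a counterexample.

(⊆) Let x ∈ (A ∩ Y) ∖ (X ∖ A). Then either x ∈ A ∩ Y and x ∉ X; or x ∈ A ∩ Y ∩ X. In each case x ∈ Y, so (A ∩ Y) ∖ (X ∖ A) ⊆ Y.

(⊇) This inclusion fails. Take A = ∅, Y = {1}, X = ∅; then 1 ∈ Y but 1 ∉ (A ∩ Y) ∖ (X ∖ A).

(⊆) holds; (⊇) fails.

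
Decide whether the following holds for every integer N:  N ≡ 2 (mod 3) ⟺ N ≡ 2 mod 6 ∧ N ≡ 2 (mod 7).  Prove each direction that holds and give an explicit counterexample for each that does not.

Not equivalent: only (⇐) holds.

[⇐] If N ≡ 2 (mod 6) and N ≡ 2 (mod 7), then by the Chinese remainder theorem N ≡ 2 (mod 42). Since 2 ≡ 2 (mod 3) and 3 ∣ 42, we get N ≡ 2 (mod 3).

[⇒] This fails: N = 32 gives 32 ≡ 2 (mod 3) but 32 ≡ 4 (mod 7), so the conjunction on the right does not hold.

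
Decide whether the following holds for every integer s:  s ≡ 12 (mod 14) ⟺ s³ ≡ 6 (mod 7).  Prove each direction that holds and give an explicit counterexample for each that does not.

(⟹) Suppose s ≡ 12 (mod 14). Then s³ ≡ 12³ = 1728 (mod 14), and since 7 ∣ 14, also s³ ≡ 6 (mod 7).

(⟸) This fails: take s = 3. Then 3³ = 27 ≡ 6 (mod 7), yet 3 ≡ 3 (mod 14), not 12.

(⇒) holds; (⇐) fails.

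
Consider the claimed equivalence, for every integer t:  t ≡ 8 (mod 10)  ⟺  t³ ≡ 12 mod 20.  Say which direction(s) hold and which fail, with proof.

The biconditional holds.

(⇒) Suppose t ≡ 8 (mod 10). Working modulo 20, t ∈ {8, 18}; for each such r, r³ ≡ 12 (mod 20).

(⇐) Conversely, the residues r modulo 20 with r³ ≡ 12 (mod 20) are exactly {8, 18}, and each is ≡ 8 (mod 10).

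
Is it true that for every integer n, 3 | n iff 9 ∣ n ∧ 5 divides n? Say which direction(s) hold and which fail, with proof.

(→) This fails: take n = 3. Certainly 3 ∣ 3, but 9 ∤ 3.

(←) Suppose 9 ∣ n and 5 ∣ n. Any common multiple of 9 and 5 is a multiple of their lcm; here gcd(9, 5) = 1, so lcm(9, 5) = 9·5 = 45, so 45 ∣ n. Since 3 ∣ 45, it follows that 3 ∣ n.

(⇒) fails; (⇐) holds.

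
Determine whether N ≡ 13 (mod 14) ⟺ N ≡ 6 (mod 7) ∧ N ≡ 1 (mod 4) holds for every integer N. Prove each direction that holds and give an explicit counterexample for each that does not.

(⇐) If N ≡ 6 (mod 7) and N ≡ 1 (mod 4), then by the Chinese remainder theorem N ≡ 13 (mod 28). Since 13 ≡ 13 (mod 14) and 14 ∣ 28, we get N ≡ 13 (mod 14).

(⇒) This fails: N = 27 gives 27 ≡ 13 (mod 14) but 27 ≡ 3 (mod 4), so the conjunction on the right does not hold.

Only the converse holds.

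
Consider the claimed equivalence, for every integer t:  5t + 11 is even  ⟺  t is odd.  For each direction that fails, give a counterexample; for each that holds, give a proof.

Equivalent; both directions hold.

(⇐) Suppose t is odd; write t = 2j + 1. Then 5t + 11 = 5·(2j + 1) + 11 = 2·5j + 16, which is even.

(⇒) Suppose 5t + 11 is even. Since 5 is odd, 5t and t have the same parity, so 5t + 11 ≡ t + 11 (mod 2). As 11 is odd, 5t + 11 is even exactly when t is odd. Thus t is odd.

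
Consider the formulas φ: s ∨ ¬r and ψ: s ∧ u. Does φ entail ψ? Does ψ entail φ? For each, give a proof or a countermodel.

Forward direction. This fails. Under u = F, s = F, r = F, the left side is true but the right side is false.

Converse. Assume the antecedent. If u is true, the antecedent forces (u = T, s = T, r = F) or (u = T, s = T, r = T), and s ∨ ¬r holds there. If u is false, the antecedent cannot hold. Either way s ∨ ¬r holds.

The forward direction fails; the converse holds.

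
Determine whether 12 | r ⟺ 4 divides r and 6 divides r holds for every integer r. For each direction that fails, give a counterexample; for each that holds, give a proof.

(⟹) If 12 ∣ r, write r = 12q. Since 12 = 3·4, r = 4·(3q), so 4 ∣ r; and since 12 = 2·6, r = 6·(2q), so 6 ∣ r.

(⟸) Suppose 4 ∣ r and 6 ∣ r. Any common multiple of 4 and 6 is a multiple of their lcm; here lcm(4, 6) = 4·6/gcd(4, 6) = 24/2 = 12, so 12 ∣ r.

Both directions hold.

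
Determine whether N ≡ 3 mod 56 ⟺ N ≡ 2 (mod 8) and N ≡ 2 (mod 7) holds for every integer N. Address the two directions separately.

(→) This fails: N = 3 gives 3 ≡ 3 (mod 56) but 3 ≡ 3 (mod 8), so the conjunction on the right does not hold.

(←) This fails: N = 2 satisfies both congruences on the right (2 ≡ 2 mod 8 and 2 ≡ 2 mod 7) yet 2 ≡ 2 (mod 56), not 3.

Both directions fail.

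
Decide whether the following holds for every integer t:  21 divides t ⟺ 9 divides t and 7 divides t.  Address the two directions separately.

(⇒) fails; (⇐) holds.

Forward direction. This fails: take t = 21. Certainly 21 ∣ 21, but 9 ∤ 21.

Converse. Suppose 9 ∣ t and 7 ∣ t. Any common multiple of 9 and 7 is a multiple of their lcm; here gcd(9, 7) = 1, so lcm(9, 7) = 9·7 = 63, so 63 ∣ t. Since 21 ∣ 63, it follows that 21 ∣ t.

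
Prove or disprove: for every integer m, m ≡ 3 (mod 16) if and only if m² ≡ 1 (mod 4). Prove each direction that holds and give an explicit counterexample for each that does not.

(←) This fails: take m = 1. Then 1² = 1 ≡ 1 (mod 4), yet 1 ≡ 1 (mod 16), not 3.

(→) Suppose m ≡ 3 (mod 16). Then m² ≡ 3² = 9 (mod 16), and since 4 ∣ 16, also m² ≡ 1 (mod 4).

Only the forward direction holds.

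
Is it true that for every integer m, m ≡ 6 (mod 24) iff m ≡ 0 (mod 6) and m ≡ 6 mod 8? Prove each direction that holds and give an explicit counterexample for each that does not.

Both directions hold.

(→) Suppose m ≡ 6 (mod 24); write m = 24j + 6. Since 6 ∣ 24, reducing mod 6 gives m ≡ 6 ≡ 0 (mod 6); since 8 ∣ 24, reducing mod 8 gives m ≡ 6 (mod 8).

(←) Conversely, if m ≡ 0 (mod 6) and m ≡ 6 (mod 8), then by the Chinese remainder theorem m ≡ 6 (mod 24). This is exactly m ≡ 6 (mod 24).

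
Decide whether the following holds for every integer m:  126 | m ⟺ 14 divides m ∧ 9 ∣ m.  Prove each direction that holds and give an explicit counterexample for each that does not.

(⇒) If 126 ∣ m, write m = 126q. Since 126 = 9·14, m = 14·(9q), so 14 ∣ m; and since 126 = 14·9, m = 9·(14q), so 9 ∣ m.

(⇐) Suppose 14 ∣ m and 9 ∣ m. Any common multiple of 14 and 9 is a multiple of their lcm; here gcd(14, 9) = 1, so lcm(14, 9) = 14·9 = 126, so 126 ∣ m.

Both directions hold.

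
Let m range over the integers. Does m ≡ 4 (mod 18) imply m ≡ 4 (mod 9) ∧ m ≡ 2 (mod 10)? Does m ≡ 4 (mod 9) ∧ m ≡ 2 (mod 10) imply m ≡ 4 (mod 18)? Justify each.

Only the converse holds.

[⇐] If m ≡ 4 (mod 9) and m ≡ 2 (mod 10), then by the Chinese remainder theorem m ≡ 22 (mod 90). Since 22 ≡ 4 (mod 18) and 18 ∣ 90, we get m ≡ 4 (mod 18).

[⇒] This fails: m = 4 gives 4 ≡ 4 (mod 18) but 4 ≡ 4 (mod 10), so the conjunction on the right does not hold.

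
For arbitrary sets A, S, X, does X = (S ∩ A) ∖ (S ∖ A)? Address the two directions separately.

Forward inclusion. This inclusion fails. Take A = ∅, S = ∅, X = {1}; then 1 ∈ X but 1 ∉ (S ∩ A) ∖ (S ∖ A).

Reverse inclusion. This inclusion fails. Take A = {1}, S = {1}, X = ∅; then 1 ∈ (S ∩ A) ∖ (S ∖ A) but 1 ∉ X.

Both inclusions fail.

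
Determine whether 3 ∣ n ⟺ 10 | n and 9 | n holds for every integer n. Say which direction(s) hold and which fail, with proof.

Forward direction. This fails: take n = 3. Certainly 3 ∣ 3, but 10 ∤ 3.

Converse. Suppose 10 ∣ n and 9 ∣ n. Any common multiple of 10 and 9 is a multiple of their lcm; here gcd(10, 9) = 1, so lcm(10, 9) = 10·9 = 90, so 90 ∣ n. Since 3 ∣ 90, it follows that 3 ∣ n.

Not equivalent: only (⇐) holds.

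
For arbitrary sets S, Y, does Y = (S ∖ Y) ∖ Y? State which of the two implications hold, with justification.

(⟹) This inclusion fails. Take S = ∅, Y = {1}; then 1 ∈ Y but 1 ∉ (S ∖ Y) ∖ Y.

(⟸) This inclusion fails. Take S = {1}, Y = ∅; then 1 ∈ (S ∖ Y) ∖ Y but 1 ∉ Y.

Neither inclusion holds.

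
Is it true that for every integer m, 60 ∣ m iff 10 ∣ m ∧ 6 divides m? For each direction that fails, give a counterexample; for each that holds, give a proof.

Not equivalent: only (⇒) holds.

Converse. This fails: take m = 30. Both 10 ∣ 30 and 6 ∣ 30, yet 30 is not a multiple of 60 (since 30 = 0·60 + 30), so 60 ∤ 30.

Forward direction. If 60 ∣ m, write m = 60q. Since 60 = 6·10, m = 10·(6q), so 10 ∣ m; and since 60 = 10·6, m = 6·(10q), so 6 ∣ m.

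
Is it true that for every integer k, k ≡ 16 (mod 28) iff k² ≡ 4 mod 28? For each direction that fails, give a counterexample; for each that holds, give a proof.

Only the forward implication holds.

(⇒) Suppose k ≡ 16 (mod 28). Write k = 28j + 16. Then (28j + 16)² = 784j² + 896j + 256 = 28(28j² + 32j + 9) + 4, so k² ≡ 4 (mod 28).

(⇐) This fails: take k = 2. Then 2² = 4 ≡ 4 (mod 28), yet 2 ≡ 2 (mod 28), not 16.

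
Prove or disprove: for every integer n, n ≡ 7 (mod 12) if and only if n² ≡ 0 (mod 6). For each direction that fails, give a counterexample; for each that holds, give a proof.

Neither implication holds.

(⟹) This fails: take n = 7. Then 7 ≡ 7 (mod 12), but 7² = 49 ≡ 1 (mod 6), not 0.

(⟸) This fails: take n = 0. Then 0² = 0 ≡ 0 (mod 6), yet 0 ≡ 0 (mod 12), not 7.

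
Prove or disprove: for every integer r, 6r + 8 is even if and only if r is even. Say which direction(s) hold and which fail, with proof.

(⟹) This fails: take r = 1. Then 6r + 8 = 14, which is even, yet r = 1 is odd, not even.

(⟸) Suppose r is even. Since 6 is even, 6r is even for every r, so 6r + 8 has the same parity as 8, which is even. Hence 6r + 8 is even.

Only the reverse direction holds.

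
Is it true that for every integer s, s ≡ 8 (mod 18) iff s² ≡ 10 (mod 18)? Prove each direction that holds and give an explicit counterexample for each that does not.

(→) Suppose s ≡ 8 (mod 18). Write s = 18j + 8. Then (18j + 8)² = 324j² + 288j + 64 = 18(18j² + 16j + 3) + 10, so s² ≡ 10 (mod 18).

(←) This fails: take s = 10. Then 10² = 100 ≡ 10 (mod 18), yet 10 ≡ 10 (mod 18), not 8.

Only the forward direction holds.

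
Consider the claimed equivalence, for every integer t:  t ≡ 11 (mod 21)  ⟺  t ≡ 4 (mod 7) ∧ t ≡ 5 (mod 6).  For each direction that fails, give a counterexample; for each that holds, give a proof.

The forward direction fails; the converse holds.

[⇒] This fails: t = 32 gives 32 ≡ 11 (mod 21) but 32 ≡ 2 (mod 6), so the conjunction on the right does not hold.

[⇐] Conversely, if t ≡ 4 (mod 7) and t ≡ 5 (mod 6), then by the Chinese remainder theorem t ≡ 11 (mod 42). Since 11 ≡ 11 (mod 21) and 21 ∣ 42, we get t ≡ 11 (mod 21).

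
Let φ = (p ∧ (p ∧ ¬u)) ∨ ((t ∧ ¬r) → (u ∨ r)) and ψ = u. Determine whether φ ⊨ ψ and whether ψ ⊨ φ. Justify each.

(⟹) This fails. Under t = F, p = F, r = F, u = F, the left side is true but the right side is false.

(⟸) Assume the antecedent. If u is true, the consequent reduces to true regardless of the other variables. If u is false, the antecedent cannot hold. Either way the consequent holds.

Only the converse holds.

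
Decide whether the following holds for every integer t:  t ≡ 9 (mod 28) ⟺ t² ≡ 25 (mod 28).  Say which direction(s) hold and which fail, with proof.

Only the forward implication holds.

(←) This fails: take t = 5. Then 5² = 25 ≡ 25 (mod 28), yet 5 ≡ 5 (mod 28), not 9.

(→) Suppose t ≡ 9 (mod 28). Write t = 28j + 9. Then (28j + 9)² = 784j² + 504j + 81 = 28(28j² + 18j + 2) + 25, so t² ≡ 25 (mod 28).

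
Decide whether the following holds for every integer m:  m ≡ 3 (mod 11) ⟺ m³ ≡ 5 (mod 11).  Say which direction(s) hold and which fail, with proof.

(⇒) Suppose m ≡ 3 (mod 11). Write m = 11j + 3. Then (11j + 3)³ = 1331j³ + 1089j² + 297j + 27 = 11(121j³ + 99j² + 27j + 2) + 5, so m³ ≡ 5 (mod 11).

(⇐) Conversely, suppose m³ ≡ 5 (mod 11). The only residue r in {0, …, 10} with r³ ≡ 5 (mod 11) is r = 3, so m ≡ 3 (mod 11).

Both directions hold.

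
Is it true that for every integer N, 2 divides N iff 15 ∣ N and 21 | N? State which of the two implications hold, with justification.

Neither implication holds.

[⇒] This fails: take N = 2. Certainly 2 ∣ 2, but 15 ∤ 2.

[⇐] This fails: take N = 105. Both 15 ∣ 105 and 21 ∣ 105, yet 105 is not a multiple of 2 (since 105 = 52·2 + 1), so 2 ∤ 105.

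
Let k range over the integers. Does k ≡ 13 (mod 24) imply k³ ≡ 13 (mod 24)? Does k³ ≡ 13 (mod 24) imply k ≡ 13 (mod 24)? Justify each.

Equivalent; both directions hold.

(⇒) Suppose k ≡ 13 (mod 24). Write k = 24j + 13. Then (24j + 13)³ = 13824j³ + 22464j² + 12168j + 2197 = 24(576j³ + 936j² + 507j + 91) + 13, so k³ ≡ 13 (mod 24).

(⇐) Conversely, suppose k³ ≡ 13 (mod 24). The only residue r in {0, …, 23} with r³ ≡ 13 (mod 24) is r = 13, so k ≡ 13 (mod 24).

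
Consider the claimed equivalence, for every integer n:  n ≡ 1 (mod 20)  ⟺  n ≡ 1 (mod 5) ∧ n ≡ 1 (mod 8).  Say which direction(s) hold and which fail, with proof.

[⇒] This fails: n = 21 gives 21 ≡ 1 (mod 20) but 21 ≡ 5 (mod 8), so the conjunction on the right does not hold.

[⇐] Conversely, if n ≡ 1 (mod 5) and n ≡ 1 (mod 8), then by the Chinese remainder theorem n ≡ 1 (mod 40). Since 1 ≡ 1 (mod 20) and 20 ∣ 40, we get n ≡ 1 (mod 20).

The forward direction fails; the converse holds.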